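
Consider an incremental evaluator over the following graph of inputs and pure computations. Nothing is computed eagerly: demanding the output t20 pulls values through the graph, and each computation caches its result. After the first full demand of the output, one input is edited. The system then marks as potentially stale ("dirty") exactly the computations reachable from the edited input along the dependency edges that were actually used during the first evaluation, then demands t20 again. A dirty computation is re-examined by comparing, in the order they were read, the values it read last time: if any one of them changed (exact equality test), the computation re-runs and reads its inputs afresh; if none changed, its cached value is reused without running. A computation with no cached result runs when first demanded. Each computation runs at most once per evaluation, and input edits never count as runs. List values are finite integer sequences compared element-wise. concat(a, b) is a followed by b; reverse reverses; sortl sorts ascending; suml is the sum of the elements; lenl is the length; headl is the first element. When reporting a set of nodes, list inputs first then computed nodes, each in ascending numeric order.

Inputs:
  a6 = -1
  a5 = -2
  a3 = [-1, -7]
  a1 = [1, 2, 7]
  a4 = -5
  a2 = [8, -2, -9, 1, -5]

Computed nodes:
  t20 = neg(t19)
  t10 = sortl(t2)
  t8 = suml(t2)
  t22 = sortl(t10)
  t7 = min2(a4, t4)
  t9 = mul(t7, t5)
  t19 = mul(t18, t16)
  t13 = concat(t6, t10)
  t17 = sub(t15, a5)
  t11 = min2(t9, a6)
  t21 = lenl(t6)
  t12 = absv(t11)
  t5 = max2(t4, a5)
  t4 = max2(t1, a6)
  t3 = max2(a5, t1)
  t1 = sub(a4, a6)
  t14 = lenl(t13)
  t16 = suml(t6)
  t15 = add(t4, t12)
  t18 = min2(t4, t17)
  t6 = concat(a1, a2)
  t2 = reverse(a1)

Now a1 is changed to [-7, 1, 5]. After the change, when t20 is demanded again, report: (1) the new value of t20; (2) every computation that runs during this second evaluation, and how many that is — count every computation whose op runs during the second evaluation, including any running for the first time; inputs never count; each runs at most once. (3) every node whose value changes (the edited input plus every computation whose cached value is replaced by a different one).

Initial pass — values computed on the first demand:
  t1 = sub(-5, -1) = -4
  t4 = max2(-4, -1) = -1
  t5 = max2(-1, -2) = -1
  t6 = concat([1, 2, 7], [8, -2, -9, 1, -5]) = [1, 2, 7, 8, -2, -9, 1, -5]
  t7 = min2(-5, -1) = -5
  t9 = mul(-5, -1) = 5
  t11 = min2(5, -1) = -1
  t12 = absv(-1) = 1
  t15 = add(-1, 1) = 0
  t16 = suml([1, 2, 7, 8, -2, -9, 1, -5]) = 3
  t17 = sub(0, -2) = 2
  t18 = min2(-1, 2) = -1
  t19 = mul(-1, 3) = -3
  t20 = neg(-3) = 3

Second demand — change propagation:
  t6: re-runs because a1 [1, 2, 7]->[-7, 1, 5]; new result [-7, 1, 5, 8, -2, -9, 1, -5].
  t16: re-runs because t6 [1, 2, 7, 8, -2, -9, 1, -5]->[-7, 1, 5, 8, -2, -9, 1, -5]; new result -8.
  t19: re-runs because t16 3->-8; new result 8.
  t20: re-runs because t19 -3->8; new result -8.

t20 now evaluates to -8.
Run set: t6, t16, t19, t20 (4 run).
Changed values: a1, t6, t16, t19, t20.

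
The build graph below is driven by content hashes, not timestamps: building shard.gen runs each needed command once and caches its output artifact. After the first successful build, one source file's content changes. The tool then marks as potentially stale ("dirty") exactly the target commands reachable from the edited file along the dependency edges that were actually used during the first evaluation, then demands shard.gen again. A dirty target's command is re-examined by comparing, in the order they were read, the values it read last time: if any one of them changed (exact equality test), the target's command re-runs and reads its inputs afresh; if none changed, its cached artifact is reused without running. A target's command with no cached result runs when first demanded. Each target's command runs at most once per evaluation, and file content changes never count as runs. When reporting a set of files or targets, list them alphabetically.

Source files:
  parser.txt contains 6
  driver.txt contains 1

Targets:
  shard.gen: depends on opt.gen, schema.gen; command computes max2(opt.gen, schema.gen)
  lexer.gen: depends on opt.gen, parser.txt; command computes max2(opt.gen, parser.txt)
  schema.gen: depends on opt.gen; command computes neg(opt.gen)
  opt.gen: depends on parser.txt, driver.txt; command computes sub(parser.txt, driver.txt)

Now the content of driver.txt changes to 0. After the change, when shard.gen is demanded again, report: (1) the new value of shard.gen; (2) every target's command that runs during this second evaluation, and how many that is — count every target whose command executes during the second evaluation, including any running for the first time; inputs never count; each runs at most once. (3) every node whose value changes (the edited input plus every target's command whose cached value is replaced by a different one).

shard.gen now evaluates to 6.
Run set: opt.gen, schema.gen, shard.gen (3 run).
Changed values: driver.txt, opt.gen, schema.gen, shard.gen.

Initial pass — values computed on the first demand:
  opt.gen = sub(6, 1) = 5
  schema.gen = neg(5) = -5
  shard.gen = max2(5, -5) = 5

Second demand — change propagation:
  opt.gen: re-runs because driver.txt 1->0; new result 6.
  schema.gen: re-runs because opt.gen 5->6; new result -6.
  shard.gen: re-runs because opt.gen 5->6; schema.gen -5->-6; new result 6.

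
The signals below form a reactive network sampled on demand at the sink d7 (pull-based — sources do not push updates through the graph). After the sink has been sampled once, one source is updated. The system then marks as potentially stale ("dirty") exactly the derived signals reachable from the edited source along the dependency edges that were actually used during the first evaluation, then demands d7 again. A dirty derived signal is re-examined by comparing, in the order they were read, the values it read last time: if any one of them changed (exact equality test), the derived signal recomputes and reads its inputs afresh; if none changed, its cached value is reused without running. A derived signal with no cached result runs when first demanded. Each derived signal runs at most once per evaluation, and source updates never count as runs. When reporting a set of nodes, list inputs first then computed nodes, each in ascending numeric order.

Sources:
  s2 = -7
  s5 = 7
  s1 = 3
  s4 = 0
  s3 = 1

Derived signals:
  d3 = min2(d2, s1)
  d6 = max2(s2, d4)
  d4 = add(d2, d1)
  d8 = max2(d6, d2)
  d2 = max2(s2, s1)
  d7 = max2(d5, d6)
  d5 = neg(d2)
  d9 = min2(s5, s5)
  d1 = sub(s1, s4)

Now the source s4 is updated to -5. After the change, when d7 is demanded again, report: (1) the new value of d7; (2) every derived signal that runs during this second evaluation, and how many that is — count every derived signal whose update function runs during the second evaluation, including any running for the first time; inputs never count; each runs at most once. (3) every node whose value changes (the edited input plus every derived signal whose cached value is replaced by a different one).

Initial pass — values computed on the first demand:
  d1 = sub(3, 0) = 3
  d2 = max2(-7, 3) = 3
  d4 = add(3, 3) = 6
  d5 = neg(3) = -3
  d6 = max2(-7, 6) = 6
  d7 = max2(-3, 6) = 6

Second demand — change propagation:
  d1: re-runs because s4 0->-5; new result 8.
  d4: re-runs because d1 3->8; new result 11.
  d6: re-runs because d4 6->11; new result 11.
  d7: re-runs because d6 6->11; new result 11.

d7 now evaluates to 11.
Run set: d1, d4, d6, d7 (4 run).
Changed values: s4, d1, d4, d6, d7.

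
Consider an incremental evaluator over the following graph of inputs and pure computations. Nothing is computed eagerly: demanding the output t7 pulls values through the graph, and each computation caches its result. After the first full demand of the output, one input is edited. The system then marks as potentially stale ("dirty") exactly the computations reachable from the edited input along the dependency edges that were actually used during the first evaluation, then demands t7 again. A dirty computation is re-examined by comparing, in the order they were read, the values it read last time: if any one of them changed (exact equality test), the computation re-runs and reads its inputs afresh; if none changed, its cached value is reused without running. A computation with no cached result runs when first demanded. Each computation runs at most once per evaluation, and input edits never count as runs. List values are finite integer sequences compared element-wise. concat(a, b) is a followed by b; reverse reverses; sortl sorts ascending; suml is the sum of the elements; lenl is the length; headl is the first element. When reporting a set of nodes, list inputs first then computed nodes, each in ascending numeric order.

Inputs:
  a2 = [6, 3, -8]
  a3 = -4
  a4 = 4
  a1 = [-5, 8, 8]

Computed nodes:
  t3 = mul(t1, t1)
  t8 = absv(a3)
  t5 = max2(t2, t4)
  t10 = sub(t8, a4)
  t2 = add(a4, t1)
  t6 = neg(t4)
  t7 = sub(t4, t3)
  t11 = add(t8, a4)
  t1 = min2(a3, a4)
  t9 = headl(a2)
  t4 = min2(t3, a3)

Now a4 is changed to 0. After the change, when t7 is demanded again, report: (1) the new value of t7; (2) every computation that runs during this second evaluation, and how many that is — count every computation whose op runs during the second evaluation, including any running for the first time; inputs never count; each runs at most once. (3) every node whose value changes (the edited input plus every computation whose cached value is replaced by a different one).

t7 now evaluates to -20.
Run set: t1 (1 run).
Changed values: a4.
The important point: t1 recomputes to an identical value, and the output ends up unchanged.

Initial pass — values computed on the first demand:
  t1 = min2(-4, 4) = -4
  t3 = mul(-4, -4) = 16
  t4 = min2(16, -4) = -4
  t7 = sub(-4, 16) = -20

Second demand — change propagation:
  t1: re-runs because a4 4->0; new result -4 (unchanged).
  t3: re-examined; everything it read last time is the same (t1 unchanged, t1 unchanged) — cache 16 kept, no run.
  t4: re-examined; everything it read last time is the same (t3 unchanged, a3 unchanged) — cache -4 kept, no run.
  t7: re-examined; everything it read last time is the same (t4 unchanged, t3 unchanged) — cache -20 kept, no run.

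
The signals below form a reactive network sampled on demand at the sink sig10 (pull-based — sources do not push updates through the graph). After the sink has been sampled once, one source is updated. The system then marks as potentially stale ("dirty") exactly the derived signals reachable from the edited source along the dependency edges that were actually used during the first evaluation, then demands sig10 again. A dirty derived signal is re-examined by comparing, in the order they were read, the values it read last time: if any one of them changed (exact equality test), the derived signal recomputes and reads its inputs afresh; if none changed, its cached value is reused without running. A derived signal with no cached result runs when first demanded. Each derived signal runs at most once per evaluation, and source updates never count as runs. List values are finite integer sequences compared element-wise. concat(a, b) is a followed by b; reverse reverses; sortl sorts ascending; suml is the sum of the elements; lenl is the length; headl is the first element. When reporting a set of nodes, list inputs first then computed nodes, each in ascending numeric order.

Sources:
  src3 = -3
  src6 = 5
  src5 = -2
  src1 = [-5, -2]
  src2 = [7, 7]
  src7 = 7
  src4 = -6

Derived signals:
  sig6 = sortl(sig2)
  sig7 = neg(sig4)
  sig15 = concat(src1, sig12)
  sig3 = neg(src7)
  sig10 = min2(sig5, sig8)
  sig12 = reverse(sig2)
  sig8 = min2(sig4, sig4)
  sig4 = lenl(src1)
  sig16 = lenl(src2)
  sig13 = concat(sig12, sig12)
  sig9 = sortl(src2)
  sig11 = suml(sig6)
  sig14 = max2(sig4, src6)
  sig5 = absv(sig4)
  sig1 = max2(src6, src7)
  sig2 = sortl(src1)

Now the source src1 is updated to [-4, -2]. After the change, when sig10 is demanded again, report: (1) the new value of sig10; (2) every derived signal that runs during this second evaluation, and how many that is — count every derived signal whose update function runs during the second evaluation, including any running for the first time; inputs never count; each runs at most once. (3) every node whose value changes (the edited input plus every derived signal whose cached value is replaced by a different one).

Initial pass — values computed on the first demand:
  sig4 = lenl([-5, -2]) = 2
  sig5 = absv(2) = 2
  sig8 = min2(2, 2) = 2
  sig10 = min2(2, 2) = 2

Second demand — change propagation:
  sig4: re-runs because src1 [-5, -2]->[-4, -2]; new result 2 (unchanged).
  sig5: re-examined; everything it read last time is the same (sig4 unchanged) — cache 2 kept, no run.
  sig8: re-examined; everything it read last time is the same (sig4 unchanged, sig4 unchanged) — cache 2 kept, no run.
  sig10: re-examined; everything it read last time is the same (sig5 unchanged, sig8 unchanged) — cache 2 kept, no run.

The important point: sig4 recomputes to an identical value, and the output ends up unchanged.

sig10 now evaluates to 2.
Run set: sig4 (1 run).
Changed values: src1.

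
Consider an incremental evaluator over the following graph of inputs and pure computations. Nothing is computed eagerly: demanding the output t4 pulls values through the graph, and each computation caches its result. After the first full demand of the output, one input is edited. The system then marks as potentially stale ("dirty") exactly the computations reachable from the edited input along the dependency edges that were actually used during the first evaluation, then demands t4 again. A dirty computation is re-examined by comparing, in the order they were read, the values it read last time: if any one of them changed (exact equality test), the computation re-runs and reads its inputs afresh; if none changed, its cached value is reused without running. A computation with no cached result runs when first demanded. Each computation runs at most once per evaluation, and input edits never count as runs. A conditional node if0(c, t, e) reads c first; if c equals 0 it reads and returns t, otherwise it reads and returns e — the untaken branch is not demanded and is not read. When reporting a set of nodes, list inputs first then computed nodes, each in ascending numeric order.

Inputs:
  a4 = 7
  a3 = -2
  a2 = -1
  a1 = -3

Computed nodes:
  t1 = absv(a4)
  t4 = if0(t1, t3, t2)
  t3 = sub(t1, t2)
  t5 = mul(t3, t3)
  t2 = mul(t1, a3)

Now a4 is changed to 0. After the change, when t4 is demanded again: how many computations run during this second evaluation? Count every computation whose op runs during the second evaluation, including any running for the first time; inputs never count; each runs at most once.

Run set: t1, t2, t3, t4 (4 run).
The important point: the flipped condition pulls in fresh nodes; t3 runs for the first time.

Initial pass — values computed on the first demand:
  t1 = absv(7) = 7
  t2 = mul(7, -2) = -14
  t4 = if0(t1=7 -> else branch t2) = -14

Second demand — change propagation:
  t1: re-runs because a4 7->0; new result 0.
  t2: re-runs because t1 7->0; new result 0.
  t3: newly demanded (no cache) — executes and yields 0.
  t4: re-runs because t1 7->0; t2 -14->0; new result 0.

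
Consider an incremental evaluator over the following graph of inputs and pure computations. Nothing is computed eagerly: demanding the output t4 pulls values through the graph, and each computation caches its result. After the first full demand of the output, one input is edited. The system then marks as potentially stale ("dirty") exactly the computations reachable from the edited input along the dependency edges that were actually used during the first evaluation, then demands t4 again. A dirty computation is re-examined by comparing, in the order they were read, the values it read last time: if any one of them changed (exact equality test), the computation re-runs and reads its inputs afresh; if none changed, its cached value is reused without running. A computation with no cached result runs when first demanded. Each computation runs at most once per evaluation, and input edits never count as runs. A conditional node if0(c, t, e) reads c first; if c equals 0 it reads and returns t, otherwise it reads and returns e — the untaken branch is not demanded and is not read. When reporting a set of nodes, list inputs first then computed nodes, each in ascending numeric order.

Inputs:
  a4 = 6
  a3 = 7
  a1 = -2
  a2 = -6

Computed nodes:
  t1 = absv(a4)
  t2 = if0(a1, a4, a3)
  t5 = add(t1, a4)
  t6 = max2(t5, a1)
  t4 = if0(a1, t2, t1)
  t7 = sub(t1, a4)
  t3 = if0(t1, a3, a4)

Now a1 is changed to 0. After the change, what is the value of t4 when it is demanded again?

t4 now evaluates to 6.
The important point: the flipped condition pulls in fresh nodes; t2 runs for the first time.

Initial pass — values computed on the first demand:
  t1 = absv(6) = 6
  t4 = if0(a1=-2 -> else branch t1) = 6

Second demand — change propagation:
  t2: newly demanded (no cache) — executes and yields 6.
  t4: re-runs because a1 -2->0; new result 6 (unchanged).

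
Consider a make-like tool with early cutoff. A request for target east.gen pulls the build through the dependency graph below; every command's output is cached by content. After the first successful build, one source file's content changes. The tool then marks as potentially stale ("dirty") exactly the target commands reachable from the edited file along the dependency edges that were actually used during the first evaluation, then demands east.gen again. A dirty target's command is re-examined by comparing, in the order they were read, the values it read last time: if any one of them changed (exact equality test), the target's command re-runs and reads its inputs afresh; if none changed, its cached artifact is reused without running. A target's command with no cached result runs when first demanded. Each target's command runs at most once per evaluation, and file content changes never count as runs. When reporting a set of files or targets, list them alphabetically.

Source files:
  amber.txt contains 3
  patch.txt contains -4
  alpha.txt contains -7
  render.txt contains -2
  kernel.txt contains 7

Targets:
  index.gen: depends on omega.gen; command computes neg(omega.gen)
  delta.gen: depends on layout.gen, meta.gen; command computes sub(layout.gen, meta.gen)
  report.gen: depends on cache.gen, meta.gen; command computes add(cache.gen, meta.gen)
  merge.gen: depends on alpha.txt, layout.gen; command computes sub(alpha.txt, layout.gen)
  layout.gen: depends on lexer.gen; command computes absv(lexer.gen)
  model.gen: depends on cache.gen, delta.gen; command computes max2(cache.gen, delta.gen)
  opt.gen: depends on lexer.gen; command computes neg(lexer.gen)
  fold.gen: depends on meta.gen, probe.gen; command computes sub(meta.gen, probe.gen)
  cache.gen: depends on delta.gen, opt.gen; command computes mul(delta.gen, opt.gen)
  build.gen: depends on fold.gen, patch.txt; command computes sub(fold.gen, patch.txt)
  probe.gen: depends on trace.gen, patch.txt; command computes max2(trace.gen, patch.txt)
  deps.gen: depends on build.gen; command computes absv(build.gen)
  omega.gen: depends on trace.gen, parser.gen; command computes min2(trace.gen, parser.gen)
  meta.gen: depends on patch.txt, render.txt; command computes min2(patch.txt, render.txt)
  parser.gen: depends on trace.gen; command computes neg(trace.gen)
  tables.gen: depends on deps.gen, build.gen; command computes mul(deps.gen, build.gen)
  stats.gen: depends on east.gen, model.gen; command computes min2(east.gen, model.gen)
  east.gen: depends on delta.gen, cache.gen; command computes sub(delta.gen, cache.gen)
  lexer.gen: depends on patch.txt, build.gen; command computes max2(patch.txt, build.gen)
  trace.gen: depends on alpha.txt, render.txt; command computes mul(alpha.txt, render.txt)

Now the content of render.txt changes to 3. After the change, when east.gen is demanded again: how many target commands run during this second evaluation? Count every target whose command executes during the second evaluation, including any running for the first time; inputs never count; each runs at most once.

10 target commands run: build.gen, cache.gen, east.gen, fold.gen, layout.gen, lexer.gen, meta.gen, opt.gen, probe.gen, trace.gen.
Note where the cutoff bites: delta.gen is checked, finds nothing changed, and keeps its cache.

First demand of the output computes:
  meta.gen = min2(-4, -2) = -4
  trace.gen = mul(-7, -2) = 14
  probe.gen = max2(14, -4) = 14
  fold.gen = sub(-4, 14) = -18
  build.gen = sub(-18, -4) = -14
  lexer.gen = max2(-4, -14) = -4
  layout.gen = absv(-4) = 4
  delta.gen = sub(4, -4) = 8
  opt.gen = neg(-4) = 4
  cache.gen = mul(8, 4) = 32
  east.gen = sub(8, 32) = -24

After the edit, cleaning proceeds:
  meta.gen: a read changed (render.txt -2->3) — executes, giving -4 — identical to its old value.
  trace.gen: a read changed (render.txt -2->3) — executes, giving -21.
  probe.gen: a read changed (trace.gen 14->-21) — executes, giving -4.
  fold.gen: a read changed (probe.gen 14->-4) — executes, giving 0.
  build.gen: a read changed (fold.gen -18->0) — executes, giving 4.
  lexer.gen: a read changed (build.gen -14->4) — executes, giving 4.
  layout.gen: a read changed (lexer.gen -4->4) — executes, giving 4 — identical to its old value.
  delta.gen: dirty, but its reads are unchanged (layout.gen unchanged, meta.gen unchanged); cached 8 stands.
  opt.gen: a read changed (lexer.gen -4->4) — executes, giving -4.
  cache.gen: a read changed (opt.gen 4->-4) — executes, giving -32.
  east.gen: a read changed (cache.gen 32->-32) — executes, giving 40.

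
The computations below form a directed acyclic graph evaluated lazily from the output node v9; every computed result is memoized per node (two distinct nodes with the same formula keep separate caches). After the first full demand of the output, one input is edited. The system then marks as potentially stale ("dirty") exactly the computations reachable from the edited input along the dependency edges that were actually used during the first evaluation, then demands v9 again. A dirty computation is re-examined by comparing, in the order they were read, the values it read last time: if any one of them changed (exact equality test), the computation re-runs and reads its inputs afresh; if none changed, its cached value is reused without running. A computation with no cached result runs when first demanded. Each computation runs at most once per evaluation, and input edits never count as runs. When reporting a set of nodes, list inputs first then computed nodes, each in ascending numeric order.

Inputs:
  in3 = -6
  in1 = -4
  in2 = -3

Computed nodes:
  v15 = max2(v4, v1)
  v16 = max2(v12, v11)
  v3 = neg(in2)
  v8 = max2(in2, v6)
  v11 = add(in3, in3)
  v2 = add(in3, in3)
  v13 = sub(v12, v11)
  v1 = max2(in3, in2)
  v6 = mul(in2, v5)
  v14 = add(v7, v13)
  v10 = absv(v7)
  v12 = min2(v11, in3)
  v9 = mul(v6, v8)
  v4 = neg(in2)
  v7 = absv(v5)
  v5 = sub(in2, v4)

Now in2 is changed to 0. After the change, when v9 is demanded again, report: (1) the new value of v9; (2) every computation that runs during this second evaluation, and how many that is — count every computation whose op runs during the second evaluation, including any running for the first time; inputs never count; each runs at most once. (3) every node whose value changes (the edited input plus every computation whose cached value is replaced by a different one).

Demanding v9 again yields 0.
5 computations run: v4, v5, v6, v8, v9.
The nodes whose values change: in2, v4, v5, v6, v8, v9.

First demand of the output computes:
  v4 = neg(-3) = 3
  v5 = sub(-3, 3) = -6
  v6 = mul(-3, -6) = 18
  v8 = max2(-3, 18) = 18
  v9 = mul(18, 18) = 324

After the edit, cleaning proceeds:
  v4: a read changed (in2 -3->0) — executes, giving 0.
  v5: a read changed (in2 -3->0; v4 3->0) — executes, giving 0.
  v6: a read changed (in2 -3->0; v5 -6->0) — executes, giving 0.
  v8: a read changed (in2 -3->0; v6 18->0) — executes, giving 0.
  v9: a read changed (v6 18->0; v8 18->0) — executes, giving 0.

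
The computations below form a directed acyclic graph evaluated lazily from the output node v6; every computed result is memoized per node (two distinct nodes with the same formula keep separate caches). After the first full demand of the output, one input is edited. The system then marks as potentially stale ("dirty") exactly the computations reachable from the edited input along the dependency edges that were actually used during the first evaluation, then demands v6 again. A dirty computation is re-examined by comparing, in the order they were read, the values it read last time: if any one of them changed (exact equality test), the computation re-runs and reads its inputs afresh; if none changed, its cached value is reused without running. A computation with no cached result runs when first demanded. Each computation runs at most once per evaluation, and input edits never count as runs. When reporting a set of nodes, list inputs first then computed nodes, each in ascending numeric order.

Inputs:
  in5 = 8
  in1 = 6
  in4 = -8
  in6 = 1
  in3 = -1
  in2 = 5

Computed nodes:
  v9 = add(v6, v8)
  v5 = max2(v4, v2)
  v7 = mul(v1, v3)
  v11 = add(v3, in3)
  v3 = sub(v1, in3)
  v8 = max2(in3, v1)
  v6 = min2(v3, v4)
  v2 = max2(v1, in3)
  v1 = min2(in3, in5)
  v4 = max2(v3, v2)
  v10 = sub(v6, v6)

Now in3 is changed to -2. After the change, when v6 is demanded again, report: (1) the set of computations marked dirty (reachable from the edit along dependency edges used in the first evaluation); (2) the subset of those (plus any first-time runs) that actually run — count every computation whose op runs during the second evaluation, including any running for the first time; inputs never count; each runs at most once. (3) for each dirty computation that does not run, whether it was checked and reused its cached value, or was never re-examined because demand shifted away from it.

The edit dirties: v1, v2, v3, v4, v6.
4 computations run: v1, v2, v3, v4.
Cache hits after checking: v6.
Note where the cutoff bites: v6 is checked, finds nothing changed, and keeps its cache.

First demand of the output computes:
  v1 = min2(-1, 8) = -1
  v2 = max2(-1, -1) = -1
  v3 = sub(-1, -1) = 0
  v4 = max2(0, -1) = 0
  v6 = min2(0, 0) = 0

After the edit, cleaning proceeds:
  v1: a read changed (in3 -1->-2) — executes, giving -2.
  v2: a read changed (v1 -1->-2; in3 -1->-2) — executes, giving -2.
  v3: a read changed (v1 -1->-2; in3 -1->-2) — executes, giving 0 — identical to its old value.
  v4: a read changed (v2 -1->-2) — executes, giving 0 — identical to its old value.
  v6: dirty, but its reads are unchanged (v3 unchanged, v4 unchanged); cached 0 stands.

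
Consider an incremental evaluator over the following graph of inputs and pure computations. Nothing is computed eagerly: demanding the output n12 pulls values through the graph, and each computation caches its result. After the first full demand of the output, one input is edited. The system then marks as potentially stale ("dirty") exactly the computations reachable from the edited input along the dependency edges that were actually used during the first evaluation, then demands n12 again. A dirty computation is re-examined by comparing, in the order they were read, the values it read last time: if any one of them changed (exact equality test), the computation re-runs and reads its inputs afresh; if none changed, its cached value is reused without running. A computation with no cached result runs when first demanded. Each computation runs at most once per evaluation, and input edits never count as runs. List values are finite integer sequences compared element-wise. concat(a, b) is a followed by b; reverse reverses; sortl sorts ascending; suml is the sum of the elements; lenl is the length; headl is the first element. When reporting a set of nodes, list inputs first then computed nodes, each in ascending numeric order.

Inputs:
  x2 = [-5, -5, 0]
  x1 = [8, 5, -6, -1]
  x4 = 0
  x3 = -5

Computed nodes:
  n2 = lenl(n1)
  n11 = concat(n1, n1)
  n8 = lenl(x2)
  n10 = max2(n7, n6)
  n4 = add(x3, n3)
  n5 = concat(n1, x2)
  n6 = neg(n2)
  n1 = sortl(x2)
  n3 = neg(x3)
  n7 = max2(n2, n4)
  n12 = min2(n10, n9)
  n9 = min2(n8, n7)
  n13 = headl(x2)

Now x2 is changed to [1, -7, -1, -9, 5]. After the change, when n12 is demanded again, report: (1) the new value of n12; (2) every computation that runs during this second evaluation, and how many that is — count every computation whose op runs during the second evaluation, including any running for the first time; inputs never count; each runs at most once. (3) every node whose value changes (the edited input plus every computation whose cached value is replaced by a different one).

Initial pass — values computed on the first demand:
  n1 = sortl([-5, -5, 0]) = [-5, -5, 0]
  n2 = lenl([-5, -5, 0]) = 3
  n3 = neg(-5) = 5
  n4 = add(-5, 5) = 0
  n6 = neg(3) = -3
  n7 = max2(3, 0) = 3
  n8 = lenl([-5, -5, 0]) = 3
  n9 = min2(3, 3) = 3
  n10 = max2(3, -3) = 3
  n12 = min2(3, 3) = 3

Second demand — change propagation:
  n1: re-runs because x2 [-5, -5, 0]->[1, -7, -1, -9, 5]; new result [-9, -7, -1, 1, 5].
  n2: re-runs because n1 [-5, -5, 0]->[-9, -7, -1, 1, 5]; new result 5.
  n6: re-runs because n2 3->5; new result -5.
  n7: re-runs because n2 3->5; new result 5.
  n8: re-runs because x2 [-5, -5, 0]->[1, -7, -1, -9, 5]; new result 5.
  n9: re-runs because n8 3->5; n7 3->5; new result 5.
  n10: re-runs because n7 3->5; n6 -3->-5; new result 5.
  n12: re-runs because n10 3->5; n9 3->5; new result 5.

n12 now evaluates to 5.
Run set: n1, n2, n6, n7, n8, n9, n10, n12 (8 run).
Changed values: x2, n1, n2, n6, n7, n8, n9, n10, n12.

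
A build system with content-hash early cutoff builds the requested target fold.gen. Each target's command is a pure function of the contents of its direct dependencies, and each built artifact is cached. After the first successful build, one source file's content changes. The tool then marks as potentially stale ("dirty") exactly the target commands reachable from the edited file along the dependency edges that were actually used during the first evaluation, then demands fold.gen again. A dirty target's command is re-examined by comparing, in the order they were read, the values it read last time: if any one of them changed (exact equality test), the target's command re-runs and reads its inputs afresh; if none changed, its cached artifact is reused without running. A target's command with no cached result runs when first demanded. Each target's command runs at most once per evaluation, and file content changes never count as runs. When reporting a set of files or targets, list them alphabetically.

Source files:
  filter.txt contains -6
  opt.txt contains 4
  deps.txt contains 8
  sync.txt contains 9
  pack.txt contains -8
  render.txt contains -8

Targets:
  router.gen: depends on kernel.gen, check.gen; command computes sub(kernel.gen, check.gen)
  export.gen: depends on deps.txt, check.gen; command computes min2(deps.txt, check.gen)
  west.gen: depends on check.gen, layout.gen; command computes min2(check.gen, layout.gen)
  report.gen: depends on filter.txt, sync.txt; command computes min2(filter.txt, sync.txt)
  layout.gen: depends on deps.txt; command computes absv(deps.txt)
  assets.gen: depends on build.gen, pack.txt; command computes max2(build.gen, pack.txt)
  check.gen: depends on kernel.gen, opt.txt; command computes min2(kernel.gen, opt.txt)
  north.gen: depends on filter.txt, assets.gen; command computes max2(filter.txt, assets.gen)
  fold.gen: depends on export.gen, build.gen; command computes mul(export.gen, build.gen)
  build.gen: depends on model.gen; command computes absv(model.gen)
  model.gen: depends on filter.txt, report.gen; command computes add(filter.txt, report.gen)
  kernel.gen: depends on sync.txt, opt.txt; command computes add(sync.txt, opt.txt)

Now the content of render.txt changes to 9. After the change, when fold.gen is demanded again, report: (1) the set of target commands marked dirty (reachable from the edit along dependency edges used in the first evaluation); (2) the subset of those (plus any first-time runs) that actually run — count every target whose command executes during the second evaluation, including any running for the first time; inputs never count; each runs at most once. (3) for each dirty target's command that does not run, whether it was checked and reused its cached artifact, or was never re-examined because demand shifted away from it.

First evaluation (everything demanded from the output):
  kernel.gen = add(9, 4) = 13
  check.gen = min2(13, 4) = 4
  export.gen = min2(8, 4) = 4
  report.gen = min2(-6, 9) = -6
  model.gen = add(-6, -6) = -12
  build.gen = absv(-12) = 12
  fold.gen = mul(4, 12) = 48

Propagation after the edit:
  render.txt feeds no computation that the output demands — nothing is marked dirty and nothing runs.

Key observation: render.txt is never demanded by the output, so the edit triggers no recomputation at all.

Marked dirty: none.
Target commands that run: none — 0 in total.
Every dirty target's command ran.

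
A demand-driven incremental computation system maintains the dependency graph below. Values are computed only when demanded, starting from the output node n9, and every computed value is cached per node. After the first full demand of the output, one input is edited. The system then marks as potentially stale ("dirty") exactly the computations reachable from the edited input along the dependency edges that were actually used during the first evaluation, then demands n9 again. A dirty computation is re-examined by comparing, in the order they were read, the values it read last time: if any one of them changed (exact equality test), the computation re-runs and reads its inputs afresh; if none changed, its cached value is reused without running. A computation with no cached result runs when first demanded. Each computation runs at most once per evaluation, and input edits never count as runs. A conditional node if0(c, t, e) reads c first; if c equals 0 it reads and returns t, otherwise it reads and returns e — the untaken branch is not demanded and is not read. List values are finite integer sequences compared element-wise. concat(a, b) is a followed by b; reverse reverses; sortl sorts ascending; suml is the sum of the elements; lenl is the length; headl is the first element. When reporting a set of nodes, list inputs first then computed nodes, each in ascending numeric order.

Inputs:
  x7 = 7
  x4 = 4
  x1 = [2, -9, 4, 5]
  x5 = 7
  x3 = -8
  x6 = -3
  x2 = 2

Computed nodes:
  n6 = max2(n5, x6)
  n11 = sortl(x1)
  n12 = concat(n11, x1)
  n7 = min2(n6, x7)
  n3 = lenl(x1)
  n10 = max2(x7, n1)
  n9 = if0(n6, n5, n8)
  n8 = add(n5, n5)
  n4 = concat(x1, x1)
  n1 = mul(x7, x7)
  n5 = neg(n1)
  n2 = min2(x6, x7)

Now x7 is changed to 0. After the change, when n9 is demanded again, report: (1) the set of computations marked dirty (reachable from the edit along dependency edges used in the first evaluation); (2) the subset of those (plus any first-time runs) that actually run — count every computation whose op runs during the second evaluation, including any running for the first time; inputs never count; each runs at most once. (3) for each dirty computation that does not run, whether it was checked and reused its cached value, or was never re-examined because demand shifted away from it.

First evaluation (everything demanded from the output):
  n1 = mul(7, 7) = 49
  n5 = neg(49) = -49
  n6 = max2(-49, -3) = -3
  n8 = add(-49, -49) = -98
  n9 = if0(n6=-3 -> else branch n8) = -98

Propagation after the edit:
  n1: runs — x7 7->0; x7 7->0; result 0.
  n5: runs — n1 49->0; result 0.
  n6: runs — n5 -49->0; result 0.
  n8: marked dirty but never re-examined — demand shifted away from it.
  n9: runs — n6 -3->0; result 0.

Key observation: a condition flipped, so demand moved to the other branch — n8 is never re-examined.

Marked dirty: n1, n5, n6, n8, n9.
Computations that run: n1, n5, n6, n9 — 4 in total.
Never re-examined (demand shifted away): n8.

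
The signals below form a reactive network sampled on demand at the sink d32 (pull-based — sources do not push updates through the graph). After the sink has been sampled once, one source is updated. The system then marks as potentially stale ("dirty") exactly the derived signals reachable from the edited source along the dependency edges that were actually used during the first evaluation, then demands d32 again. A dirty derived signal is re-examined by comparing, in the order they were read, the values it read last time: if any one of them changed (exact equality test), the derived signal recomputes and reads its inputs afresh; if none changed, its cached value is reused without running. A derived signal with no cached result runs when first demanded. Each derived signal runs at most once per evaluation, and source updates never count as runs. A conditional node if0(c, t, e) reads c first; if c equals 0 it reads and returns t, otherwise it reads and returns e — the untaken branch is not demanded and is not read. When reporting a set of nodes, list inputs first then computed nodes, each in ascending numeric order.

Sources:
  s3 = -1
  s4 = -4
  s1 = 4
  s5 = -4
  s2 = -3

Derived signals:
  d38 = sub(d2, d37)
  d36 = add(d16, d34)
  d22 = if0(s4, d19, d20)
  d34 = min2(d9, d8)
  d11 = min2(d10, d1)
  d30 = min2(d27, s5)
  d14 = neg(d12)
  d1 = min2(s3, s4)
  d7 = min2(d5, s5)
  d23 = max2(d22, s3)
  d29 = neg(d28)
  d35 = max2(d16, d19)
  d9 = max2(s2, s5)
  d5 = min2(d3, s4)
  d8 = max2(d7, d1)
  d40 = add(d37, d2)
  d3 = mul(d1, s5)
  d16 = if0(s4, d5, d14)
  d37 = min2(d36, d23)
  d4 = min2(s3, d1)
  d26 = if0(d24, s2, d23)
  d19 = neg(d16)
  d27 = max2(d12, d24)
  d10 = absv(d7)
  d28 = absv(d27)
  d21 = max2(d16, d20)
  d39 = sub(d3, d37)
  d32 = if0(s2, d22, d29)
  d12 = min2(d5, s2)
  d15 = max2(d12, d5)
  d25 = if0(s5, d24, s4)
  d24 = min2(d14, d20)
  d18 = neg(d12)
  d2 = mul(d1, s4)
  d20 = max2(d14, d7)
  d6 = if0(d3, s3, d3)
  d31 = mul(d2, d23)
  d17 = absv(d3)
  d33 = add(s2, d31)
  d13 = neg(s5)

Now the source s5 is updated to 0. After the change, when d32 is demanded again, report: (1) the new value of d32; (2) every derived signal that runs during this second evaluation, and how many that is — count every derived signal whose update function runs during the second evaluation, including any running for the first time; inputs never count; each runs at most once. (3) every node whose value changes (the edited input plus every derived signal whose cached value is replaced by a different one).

d32 now evaluates to -4.
Run set: d3, d5, d7 (3 run).
Changed values: s5, d3.
The important point: at d12 every value read last time is unchanged, so the dirty flag clears without a run.

Initial pass — values computed on the first demand:
  d1 = min2(-1, -4) = -4
  d3 = mul(-4, -4) = 16
  d5 = min2(16, -4) = -4
  d7 = min2(-4, -4) = -4
  d12 = min2(-4, -3) = -4
  d14 = neg(-4) = 4
  d20 = max2(4, -4) = 4
  d24 = min2(4, 4) = 4
  d27 = max2(-4, 4) = 4
  d28 = absv(4) = 4
  d29 = neg(4) = -4
  d32 = if0(s2=-3 -> else branch d29) = -4

Second demand — change propagation:
  d3: re-runs because s5 -4->0; new result 0.
  d5: re-runs because d3 16->0; new result -4 (unchanged).
  d7: re-runs because s5 -4->0; new result -4 (unchanged).
  d12: re-examined; everything it read last time is the same (d5 unchanged, s2 unchanged) — cache -4 kept, no run.
  d14: re-examined; everything it read last time is the same (d12 unchanged) — cache 4 kept, no run.
  d20: re-examined; everything it read last time is the same (d14 unchanged, d7 unchanged) — cache 4 kept, no run.
  d24: re-examined; everything it read last time is the same (d14 unchanged, d20 unchanged) — cache 4 kept, no run.
  d27: re-examined; everything it read last time is the same (d12 unchanged, d24 unchanged) — cache 4 kept, no run.
  d28: re-examined; everything it read last time is the same (d27 unchanged) — cache 4 kept, no run.
  d29: re-examined; everything it read last time is the same (d28 unchanged) — cache -4 kept, no run.
  d32: re-examined; everything it read last time is the same (s2 unchanged, d29 unchanged) — cache -4 kept, no run.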